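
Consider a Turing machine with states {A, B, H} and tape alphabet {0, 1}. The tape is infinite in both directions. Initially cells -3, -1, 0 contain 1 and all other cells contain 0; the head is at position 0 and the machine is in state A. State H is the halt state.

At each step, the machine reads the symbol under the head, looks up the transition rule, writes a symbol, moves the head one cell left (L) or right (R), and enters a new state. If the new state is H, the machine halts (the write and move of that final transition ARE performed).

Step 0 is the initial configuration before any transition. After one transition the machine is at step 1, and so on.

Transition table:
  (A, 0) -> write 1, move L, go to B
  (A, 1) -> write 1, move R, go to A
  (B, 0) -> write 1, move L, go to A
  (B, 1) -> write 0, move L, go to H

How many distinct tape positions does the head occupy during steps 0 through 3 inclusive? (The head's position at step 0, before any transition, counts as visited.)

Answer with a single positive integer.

Answer: 3

Derivation:
Step 1: in state A at pos 0, read 1 -> (A,1)->write 1,move R,goto A. Now: state=A, head=1, tape[-4..2]=0101100 (head:      ^)
Step 2: in state A at pos 1, read 0 -> (A,0)->write 1,move L,goto B. Now: state=B, head=0, tape[-4..2]=0101110 (head:     ^)
Step 3: in state B at pos 0, read 1 -> (B,1)->write 0,move L,goto H. Now: state=H, head=-1, tape[-4..2]=0101010 (head:    ^)
Head positions at steps 0..3: starting at 0, distinct positions visited = {-1, 0, 1} -> 3 position(s)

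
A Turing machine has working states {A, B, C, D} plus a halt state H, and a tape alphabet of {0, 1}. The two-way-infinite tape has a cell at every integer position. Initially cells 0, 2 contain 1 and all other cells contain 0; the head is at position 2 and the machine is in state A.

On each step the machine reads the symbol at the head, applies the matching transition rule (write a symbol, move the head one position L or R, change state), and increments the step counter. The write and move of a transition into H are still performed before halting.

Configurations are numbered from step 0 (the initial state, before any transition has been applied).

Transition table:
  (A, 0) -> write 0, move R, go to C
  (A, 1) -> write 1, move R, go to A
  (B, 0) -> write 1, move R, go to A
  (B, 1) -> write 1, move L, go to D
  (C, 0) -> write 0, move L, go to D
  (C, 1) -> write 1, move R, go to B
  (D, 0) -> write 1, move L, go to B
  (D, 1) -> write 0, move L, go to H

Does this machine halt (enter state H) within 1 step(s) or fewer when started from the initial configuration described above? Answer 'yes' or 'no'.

Answer: no

Derivation:
Step 1: in state A at pos 2, read 1 -> (A,1)->write 1,move R,goto A. Now: state=A, head=3, tape[-1..4]=010100 (head:     ^)
After 1 step(s): state = A (not H) -> not halted within 1 -> no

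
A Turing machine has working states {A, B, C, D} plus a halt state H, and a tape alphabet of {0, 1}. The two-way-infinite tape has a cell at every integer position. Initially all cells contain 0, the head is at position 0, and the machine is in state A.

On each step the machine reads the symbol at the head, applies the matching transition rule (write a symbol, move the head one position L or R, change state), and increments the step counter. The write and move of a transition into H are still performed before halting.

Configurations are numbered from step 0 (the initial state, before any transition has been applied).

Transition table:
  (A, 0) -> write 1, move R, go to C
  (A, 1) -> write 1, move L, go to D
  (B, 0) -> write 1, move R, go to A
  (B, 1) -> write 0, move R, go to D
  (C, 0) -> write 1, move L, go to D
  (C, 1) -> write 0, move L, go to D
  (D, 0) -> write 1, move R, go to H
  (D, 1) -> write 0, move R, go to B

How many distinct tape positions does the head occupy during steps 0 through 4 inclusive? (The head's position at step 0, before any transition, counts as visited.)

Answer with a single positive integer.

Answer: 3

Derivation:
Step 1: in state A at pos 0, read 0 -> (A,0)->write 1,move R,goto C. Now: state=C, head=1, tape[-1..2]=0100 (head:   ^)
Step 2: in state C at pos 1, read 0 -> (C,0)->write 1,move L,goto D. Now: state=D, head=0, tape[-1..2]=0110 (head:  ^)
Step 3: in state D at pos 0, read 1 -> (D,1)->write 0,move R,goto B. Now: state=B, head=1, tape[-1..2]=0010 (head:   ^)
Step 4: in state B at pos 1, read 1 -> (B,1)->write 0,move R,goto D. Now: state=D, head=2, tape[-1..3]=00000 (head:    ^)
Head positions at steps 0..4: starting at 0, distinct positions visited = {0, 1, 2} -> 3 position(s)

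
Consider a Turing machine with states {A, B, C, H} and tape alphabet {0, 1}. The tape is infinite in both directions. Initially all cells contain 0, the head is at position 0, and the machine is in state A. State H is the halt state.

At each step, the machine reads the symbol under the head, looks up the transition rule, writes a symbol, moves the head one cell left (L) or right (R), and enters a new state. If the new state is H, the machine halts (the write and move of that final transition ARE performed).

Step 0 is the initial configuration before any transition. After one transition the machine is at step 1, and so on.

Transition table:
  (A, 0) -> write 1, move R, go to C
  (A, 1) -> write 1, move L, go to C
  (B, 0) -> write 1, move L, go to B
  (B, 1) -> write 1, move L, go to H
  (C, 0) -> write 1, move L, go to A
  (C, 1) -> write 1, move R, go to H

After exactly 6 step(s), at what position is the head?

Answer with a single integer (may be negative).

Answer: 0

Derivation:
Step 1: in state A at pos 0, read 0 -> (A,0)->write 1,move R,goto C. Now: state=C, head=1, tape[-1..2]=0100 (head:   ^)
Step 2: in state C at pos 1, read 0 -> (C,0)->write 1,move L,goto A. Now: state=A, head=0, tape[-1..2]=0110 (head:  ^)
Step 3: in state A at pos 0, read 1 -> (A,1)->write 1,move L,goto C. Now: state=C, head=-1, tape[-2..2]=00110 (head:  ^)
Step 4: in state C at pos -1, read 0 -> (C,0)->write 1,move L,goto A. Now: state=A, head=-2, tape[-3..2]=001110 (head:  ^)
Step 5: in state A at pos -2, read 0 -> (A,0)->write 1,move R,goto C. Now: state=C, head=-1, tape[-3..2]=011110 (head:   ^)
Step 6: in state C at pos -1, read 1 -> (C,1)->write 1,move R,goto H. Now: state=H, head=0, tape[-3..2]=011110 (head:    ^)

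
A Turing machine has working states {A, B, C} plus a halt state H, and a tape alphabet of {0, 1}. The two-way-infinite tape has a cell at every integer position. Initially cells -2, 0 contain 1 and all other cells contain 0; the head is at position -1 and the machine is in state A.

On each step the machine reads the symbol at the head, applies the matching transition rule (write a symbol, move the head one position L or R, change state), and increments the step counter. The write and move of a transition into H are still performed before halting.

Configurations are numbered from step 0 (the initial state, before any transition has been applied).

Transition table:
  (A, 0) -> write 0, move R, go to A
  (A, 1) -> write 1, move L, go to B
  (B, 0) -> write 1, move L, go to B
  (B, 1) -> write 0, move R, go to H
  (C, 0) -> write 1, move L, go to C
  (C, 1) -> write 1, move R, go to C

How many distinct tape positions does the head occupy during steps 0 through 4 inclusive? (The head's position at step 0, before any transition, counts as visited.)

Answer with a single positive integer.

Answer: 3

Derivation:
Step 1: in state A at pos -1, read 0 -> (A,0)->write 0,move R,goto A. Now: state=A, head=0, tape[-3..1]=01010 (head:    ^)
Step 2: in state A at pos 0, read 1 -> (A,1)->write 1,move L,goto B. Now: state=B, head=-1, tape[-3..1]=01010 (head:   ^)
Step 3: in state B at pos -1, read 0 -> (B,0)->write 1,move L,goto B. Now: state=B, head=-2, tape[-3..1]=01110 (head:  ^)
Step 4: in state B at pos -2, read 1 -> (B,1)->write 0,move R,goto H. Now: state=H, head=-1, tape[-3..1]=00110 (head:   ^)
Head positions at steps 0..4: starting at -1, distinct positions visited = {-2, -1, 0} -> 3 position(s)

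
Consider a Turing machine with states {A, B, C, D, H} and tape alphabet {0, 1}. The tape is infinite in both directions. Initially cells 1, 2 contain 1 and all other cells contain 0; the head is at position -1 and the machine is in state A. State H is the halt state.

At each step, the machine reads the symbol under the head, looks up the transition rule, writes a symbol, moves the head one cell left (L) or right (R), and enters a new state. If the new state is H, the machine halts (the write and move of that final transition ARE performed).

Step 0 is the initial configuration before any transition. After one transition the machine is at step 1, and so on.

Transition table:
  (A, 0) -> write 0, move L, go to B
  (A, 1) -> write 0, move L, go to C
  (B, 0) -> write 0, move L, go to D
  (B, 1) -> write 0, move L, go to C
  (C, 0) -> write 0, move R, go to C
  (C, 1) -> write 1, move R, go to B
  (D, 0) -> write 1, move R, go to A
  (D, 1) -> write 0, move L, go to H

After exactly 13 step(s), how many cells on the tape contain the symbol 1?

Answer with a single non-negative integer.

Step 1: in state A at pos -1, read 0 -> (A,0)->write 0,move L,goto B. Now: state=B, head=-2, tape[-3..3]=0000110 (head:  ^)
Step 2: in state B at pos -2, read 0 -> (B,0)->write 0,move L,goto D. Now: state=D, head=-3, tape[-4..3]=00000110 (head:  ^)
Step 3: in state D at pos -3, read 0 -> (D,0)->write 1,move R,goto A. Now: state=A, head=-2, tape[-4..3]=01000110 (head:   ^)
Step 4: in state A at pos -2, read 0 -> (A,0)->write 0,move L,goto B. Now: state=B, head=-3, tape[-4..3]=01000110 (head:  ^)
Step 5: in state B at pos -3, read 1 -> (B,1)->write 0,move L,goto C. Now: state=C, head=-4, tape[-5..3]=000000110 (head:  ^)
Step 6: in state C at pos -4, read 0 -> (C,0)->write 0,move R,goto C. Now: state=C, head=-3, tape[-5..3]=000000110 (head:   ^)
Step 7: in state C at pos -3, read 0 -> (C,0)->write 0,move R,goto C. Now: state=C, head=-2, tape[-5..3]=000000110 (head:    ^)
Step 8: in state C at pos -2, read 0 -> (C,0)->write 0,move R,goto C. Now: state=C, head=-1, tape[-5..3]=000000110 (head:     ^)
Step 9: in state C at pos -1, read 0 -> (C,0)->write 0,move R,goto C. Now: state=C, head=0, tape[-5..3]=000000110 (head:      ^)
Step 10: in state C at pos 0, read 0 -> (C,0)->write 0,move R,goto C. Now: state=C, head=1, tape[-5..3]=000000110 (head:       ^)
Step 11: in state C at pos 1, read 1 -> (C,1)->write 1,move R,goto B. Now: state=B, head=2, tape[-5..3]=000000110 (head:        ^)
Step 12: in state B at pos 2, read 1 -> (B,1)->write 0,move L,goto C. Now: state=C, head=1, tape[-5..3]=000000100 (head:       ^)
Step 13: in state C at pos 1, read 1 -> (C,1)->write 1,move R,goto B. Now: state=B, head=2, tape[-5..3]=000000100 (head:        ^)
Cells containing 1 after step 13: {1} -> 1 cell(s)

Answer: 1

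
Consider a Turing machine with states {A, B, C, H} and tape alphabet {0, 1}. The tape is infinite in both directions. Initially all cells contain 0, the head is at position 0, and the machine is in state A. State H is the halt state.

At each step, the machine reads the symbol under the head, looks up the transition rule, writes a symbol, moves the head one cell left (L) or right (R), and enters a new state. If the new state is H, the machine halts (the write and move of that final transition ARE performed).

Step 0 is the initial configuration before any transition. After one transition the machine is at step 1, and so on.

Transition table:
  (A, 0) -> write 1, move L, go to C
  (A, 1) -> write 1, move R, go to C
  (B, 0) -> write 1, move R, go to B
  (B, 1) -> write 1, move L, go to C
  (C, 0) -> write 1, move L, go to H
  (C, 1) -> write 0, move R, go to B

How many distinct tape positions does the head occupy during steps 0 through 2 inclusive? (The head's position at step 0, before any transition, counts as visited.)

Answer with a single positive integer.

Step 1: in state A at pos 0, read 0 -> (A,0)->write 1,move L,goto C. Now: state=C, head=-1, tape[-2..1]=0010 (head:  ^)
Step 2: in state C at pos -1, read 0 -> (C,0)->write 1,move L,goto H. Now: state=H, head=-2, tape[-3..1]=00110 (head:  ^)
Head positions at steps 0..2: starting at 0, distinct positions visited = {-2, -1, 0} -> 3 position(s)

Answer: 3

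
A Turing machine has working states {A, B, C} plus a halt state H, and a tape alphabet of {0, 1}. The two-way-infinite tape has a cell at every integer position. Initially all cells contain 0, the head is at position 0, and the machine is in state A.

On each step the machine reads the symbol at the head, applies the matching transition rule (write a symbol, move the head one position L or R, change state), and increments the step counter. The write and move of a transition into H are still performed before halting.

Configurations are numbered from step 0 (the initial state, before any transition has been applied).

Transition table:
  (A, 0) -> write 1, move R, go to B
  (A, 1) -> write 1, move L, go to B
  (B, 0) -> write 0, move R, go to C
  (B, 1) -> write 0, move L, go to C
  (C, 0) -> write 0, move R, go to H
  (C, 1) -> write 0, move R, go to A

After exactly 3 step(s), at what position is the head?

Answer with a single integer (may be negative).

Answer: 3

Derivation:
Step 1: in state A at pos 0, read 0 -> (A,0)->write 1,move R,goto B. Now: state=B, head=1, tape[-1..2]=0100 (head:   ^)
Step 2: in state B at pos 1, read 0 -> (B,0)->write 0,move R,goto C. Now: state=C, head=2, tape[-1..3]=01000 (head:    ^)
Step 3: in state C at pos 2, read 0 -> (C,0)->write 0,move R,goto H. Now: state=H, head=3, tape[-1..4]=010000 (head:     ^)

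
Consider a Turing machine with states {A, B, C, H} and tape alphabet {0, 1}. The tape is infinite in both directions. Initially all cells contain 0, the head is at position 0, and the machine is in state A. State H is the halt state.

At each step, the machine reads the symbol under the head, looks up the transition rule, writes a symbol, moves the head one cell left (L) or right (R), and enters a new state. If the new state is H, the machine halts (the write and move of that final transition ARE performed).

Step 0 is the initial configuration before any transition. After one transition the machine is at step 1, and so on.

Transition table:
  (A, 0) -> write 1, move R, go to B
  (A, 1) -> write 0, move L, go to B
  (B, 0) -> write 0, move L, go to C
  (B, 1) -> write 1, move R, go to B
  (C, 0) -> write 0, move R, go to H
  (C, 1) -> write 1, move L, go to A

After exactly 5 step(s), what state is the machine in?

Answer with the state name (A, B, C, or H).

Step 1: in state A at pos 0, read 0 -> (A,0)->write 1,move R,goto B. Now: state=B, head=1, tape[-1..2]=0100 (head:   ^)
Step 2: in state B at pos 1, read 0 -> (B,0)->write 0,move L,goto C. Now: state=C, head=0, tape[-1..2]=0100 (head:  ^)
Step 3: in state C at pos 0, read 1 -> (C,1)->write 1,move L,goto A. Now: state=A, head=-1, tape[-2..2]=00100 (head:  ^)
Step 4: in state A at pos -1, read 0 -> (A,0)->write 1,move R,goto B. Now: state=B, head=0, tape[-2..2]=01100 (head:   ^)
Step 5: in state B at pos 0, read 1 -> (B,1)->write 1,move R,goto B. Now: state=B, head=1, tape[-2..2]=01100 (head:    ^)

Answer: B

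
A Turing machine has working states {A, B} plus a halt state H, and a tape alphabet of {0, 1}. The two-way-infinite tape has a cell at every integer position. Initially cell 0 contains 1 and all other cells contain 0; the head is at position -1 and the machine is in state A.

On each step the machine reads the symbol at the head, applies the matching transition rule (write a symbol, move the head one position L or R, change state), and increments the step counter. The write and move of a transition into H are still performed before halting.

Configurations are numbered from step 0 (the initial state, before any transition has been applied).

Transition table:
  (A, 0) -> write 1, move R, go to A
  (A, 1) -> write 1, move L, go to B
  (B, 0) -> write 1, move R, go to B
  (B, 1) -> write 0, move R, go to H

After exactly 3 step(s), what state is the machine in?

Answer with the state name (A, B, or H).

Step 1: in state A at pos -1, read 0 -> (A,0)->write 1,move R,goto A. Now: state=A, head=0, tape[-2..1]=0110 (head:   ^)
Step 2: in state A at pos 0, read 1 -> (A,1)->write 1,move L,goto B. Now: state=B, head=-1, tape[-2..1]=0110 (head:  ^)
Step 3: in state B at pos -1, read 1 -> (B,1)->write 0,move R,goto H. Now: state=H, head=0, tape[-2..1]=0010 (head:   ^)

Answer: H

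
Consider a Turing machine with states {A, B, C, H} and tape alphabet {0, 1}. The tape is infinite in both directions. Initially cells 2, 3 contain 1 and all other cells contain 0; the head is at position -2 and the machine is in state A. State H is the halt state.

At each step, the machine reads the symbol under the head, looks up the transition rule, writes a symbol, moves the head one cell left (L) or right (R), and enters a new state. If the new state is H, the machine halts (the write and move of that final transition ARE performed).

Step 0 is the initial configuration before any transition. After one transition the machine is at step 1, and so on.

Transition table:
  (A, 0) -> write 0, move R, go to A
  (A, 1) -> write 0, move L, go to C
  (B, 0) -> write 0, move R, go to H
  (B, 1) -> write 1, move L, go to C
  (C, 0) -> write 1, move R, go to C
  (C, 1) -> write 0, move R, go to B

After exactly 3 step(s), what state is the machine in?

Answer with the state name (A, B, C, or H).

Step 1: in state A at pos -2, read 0 -> (A,0)->write 0,move R,goto A. Now: state=A, head=-1, tape[-3..4]=00000110 (head:   ^)
Step 2: in state A at pos -1, read 0 -> (A,0)->write 0,move R,goto A. Now: state=A, head=0, tape[-3..4]=00000110 (head:    ^)
Step 3: in state A at pos 0, read 0 -> (A,0)->write 0,move R,goto A. Now: state=A, head=1, tape[-3..4]=00000110 (head:     ^)

Answer: A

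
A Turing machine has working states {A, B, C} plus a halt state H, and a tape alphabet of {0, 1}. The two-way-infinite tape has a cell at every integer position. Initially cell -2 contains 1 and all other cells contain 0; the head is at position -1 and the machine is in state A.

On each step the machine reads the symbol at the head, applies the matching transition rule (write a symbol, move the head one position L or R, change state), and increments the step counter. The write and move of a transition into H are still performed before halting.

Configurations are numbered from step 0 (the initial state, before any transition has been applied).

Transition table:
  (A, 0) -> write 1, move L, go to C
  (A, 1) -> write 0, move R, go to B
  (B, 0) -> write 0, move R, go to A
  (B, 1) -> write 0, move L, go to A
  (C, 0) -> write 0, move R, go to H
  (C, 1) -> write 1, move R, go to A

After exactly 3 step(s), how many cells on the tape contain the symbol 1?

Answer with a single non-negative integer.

Step 1: in state A at pos -1, read 0 -> (A,0)->write 1,move L,goto C. Now: state=C, head=-2, tape[-3..0]=0110 (head:  ^)
Step 2: in state C at pos -2, read 1 -> (C,1)->write 1,move R,goto A. Now: state=A, head=-1, tape[-3..0]=0110 (head:   ^)
Step 3: in state A at pos -1, read 1 -> (A,1)->write 0,move R,goto B. Now: state=B, head=0, tape[-3..1]=01000 (head:    ^)
Cells containing 1 after step 3: {-2} -> 1 cell(s)

Answer: 1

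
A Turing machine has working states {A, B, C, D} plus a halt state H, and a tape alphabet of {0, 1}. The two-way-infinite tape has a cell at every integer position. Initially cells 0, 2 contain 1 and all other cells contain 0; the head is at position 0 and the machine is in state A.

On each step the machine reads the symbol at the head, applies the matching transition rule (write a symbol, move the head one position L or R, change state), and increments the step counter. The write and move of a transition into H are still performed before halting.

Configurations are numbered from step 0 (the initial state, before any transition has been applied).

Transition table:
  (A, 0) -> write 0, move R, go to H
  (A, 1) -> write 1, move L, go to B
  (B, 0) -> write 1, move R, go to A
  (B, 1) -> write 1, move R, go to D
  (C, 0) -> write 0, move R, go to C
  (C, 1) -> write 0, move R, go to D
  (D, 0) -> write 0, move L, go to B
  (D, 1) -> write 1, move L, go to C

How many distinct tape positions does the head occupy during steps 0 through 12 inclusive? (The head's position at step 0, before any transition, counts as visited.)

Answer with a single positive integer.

Answer: 4

Derivation:
Step 1: in state A at pos 0, read 1 -> (A,1)->write 1,move L,goto B. Now: state=B, head=-1, tape[-2..3]=001010 (head:  ^)
Step 2: in state B at pos -1, read 0 -> (B,0)->write 1,move R,goto A. Now: state=A, head=0, tape[-2..3]=011010 (head:   ^)
Step 3: in state A at pos 0, read 1 -> (A,1)->write 1,move L,goto B. Now: state=B, head=-1, tape[-2..3]=011010 (head:  ^)
Step 4: in state B at pos -1, read 1 -> (B,1)->write 1,move R,goto D. Now: state=D, head=0, tape[-2..3]=011010 (head:   ^)
Step 5: in state D at pos 0, read 1 -> (D,1)->write 1,move L,goto C. Now: state=C, head=-1, tape[-2..3]=011010 (head:  ^)
Step 6: in state C at pos -1, read 1 -> (C,1)->write 0,move R,goto D. Now: state=D, head=0, tape[-2..3]=001010 (head:   ^)
Step 7: in state D at pos 0, read 1 -> (D,1)->write 1,move L,goto C. Now: state=C, head=-1, tape[-2..3]=001010 (head:  ^)
Step 8: in state C at pos -1, read 0 -> (C,0)->write 0,move R,goto C. Now: state=C, head=0, tape[-2..3]=001010 (head:   ^)
Step 9: in state C at pos 0, read 1 -> (C,1)->write 0,move R,goto D. Now: state=D, head=1, tape[-2..3]=000010 (head:    ^)
Step 10: in state D at pos 1, read 0 -> (D,0)->write 0,move L,goto B. Now: state=B, head=0, tape[-2..3]=000010 (head:   ^)
Step 11: in state B at pos 0, read 0 -> (B,0)->write 1,move R,goto A. Now: state=A, head=1, tape[-2..3]=001010 (head:    ^)
Step 12: in state A at pos 1, read 0 -> (A,0)->write 0,move R,goto H. Now: state=H, head=2, tape[-2..3]=001010 (head:     ^)
Head positions at steps 0..12: starting at 0, distinct positions visited = {-1, 0, 1, 2} -> 4 position(s)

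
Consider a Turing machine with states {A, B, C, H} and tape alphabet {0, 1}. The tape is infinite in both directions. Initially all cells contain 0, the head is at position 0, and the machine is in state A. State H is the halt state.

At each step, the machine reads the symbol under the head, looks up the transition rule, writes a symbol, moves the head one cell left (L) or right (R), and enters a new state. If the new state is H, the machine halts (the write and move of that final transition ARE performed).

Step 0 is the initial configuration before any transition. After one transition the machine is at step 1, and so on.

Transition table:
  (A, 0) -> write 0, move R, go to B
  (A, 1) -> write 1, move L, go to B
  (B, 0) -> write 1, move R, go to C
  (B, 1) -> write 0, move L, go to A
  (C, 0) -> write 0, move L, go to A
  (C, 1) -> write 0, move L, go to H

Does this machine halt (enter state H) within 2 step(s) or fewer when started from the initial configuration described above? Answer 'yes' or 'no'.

Answer: no

Derivation:
Step 1: in state A at pos 0, read 0 -> (A,0)->write 0,move R,goto B. Now: state=B, head=1, tape[-1..2]=0000 (head:   ^)
Step 2: in state B at pos 1, read 0 -> (B,0)->write 1,move R,goto C. Now: state=C, head=2, tape[-1..3]=00100 (head:    ^)
After 2 step(s): state = C (not H) -> not halted within 2 -> no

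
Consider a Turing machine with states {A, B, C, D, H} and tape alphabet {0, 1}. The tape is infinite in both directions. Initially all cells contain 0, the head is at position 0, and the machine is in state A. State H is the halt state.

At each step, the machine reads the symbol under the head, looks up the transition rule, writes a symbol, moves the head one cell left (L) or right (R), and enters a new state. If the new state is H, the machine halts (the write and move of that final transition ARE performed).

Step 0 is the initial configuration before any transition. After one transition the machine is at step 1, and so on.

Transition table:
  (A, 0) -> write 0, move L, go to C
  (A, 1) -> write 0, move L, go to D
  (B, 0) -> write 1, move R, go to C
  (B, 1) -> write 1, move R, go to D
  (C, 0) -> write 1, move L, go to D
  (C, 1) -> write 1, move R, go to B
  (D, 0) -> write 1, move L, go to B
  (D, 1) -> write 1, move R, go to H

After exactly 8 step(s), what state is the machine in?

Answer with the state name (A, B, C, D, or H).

Answer: D

Derivation:
Step 1: in state A at pos 0, read 0 -> (A,0)->write 0,move L,goto C. Now: state=C, head=-1, tape[-2..1]=0000 (head:  ^)
Step 2: in state C at pos -1, read 0 -> (C,0)->write 1,move L,goto D. Now: state=D, head=-2, tape[-3..1]=00100 (head:  ^)
Step 3: in state D at pos -2, read 0 -> (D,0)->write 1,move L,goto B. Now: state=B, head=-3, tape[-4..1]=001100 (head:  ^)
Step 4: in state B at pos -3, read 0 -> (B,0)->write 1,move R,goto C. Now: state=C, head=-2, tape[-4..1]=011100 (head:   ^)
Step 5: in state C at pos -2, read 1 -> (C,1)->write 1,move R,goto B. Now: state=B, head=-1, tape[-4..1]=011100 (head:    ^)
Step 6: in state B at pos -1, read 1 -> (B,1)->write 1,move R,goto D. Now: state=D, head=0, tape[-4..1]=011100 (head:     ^)
Step 7: in state D at pos 0, read 0 -> (D,0)->write 1,move L,goto B. Now: state=B, head=-1, tape[-4..1]=011110 (head:    ^)
Step 8: in state B at pos -1, read 1 -> (B,1)->write 1,move R,goto D. Now: state=D, head=0, tape[-4..1]=011110 (head:     ^)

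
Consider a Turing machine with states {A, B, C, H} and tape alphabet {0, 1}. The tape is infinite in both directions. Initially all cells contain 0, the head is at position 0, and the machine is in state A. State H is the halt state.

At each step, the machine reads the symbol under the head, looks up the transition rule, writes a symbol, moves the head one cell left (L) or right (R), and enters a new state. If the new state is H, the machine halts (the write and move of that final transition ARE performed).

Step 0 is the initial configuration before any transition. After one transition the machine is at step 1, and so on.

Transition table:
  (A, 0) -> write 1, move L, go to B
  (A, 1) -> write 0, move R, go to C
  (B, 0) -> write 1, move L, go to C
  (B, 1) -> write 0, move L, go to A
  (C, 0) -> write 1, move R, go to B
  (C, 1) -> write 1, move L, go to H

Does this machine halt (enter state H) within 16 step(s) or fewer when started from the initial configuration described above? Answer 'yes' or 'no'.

Answer: yes

Derivation:
Step 1: in state A at pos 0, read 0 -> (A,0)->write 1,move L,goto B. Now: state=B, head=-1, tape[-2..1]=0010 (head:  ^)
Step 2: in state B at pos -1, read 0 -> (B,0)->write 1,move L,goto C. Now: state=C, head=-2, tape[-3..1]=00110 (head:  ^)
Step 3: in state C at pos -2, read 0 -> (C,0)->write 1,move R,goto B. Now: state=B, head=-1, tape[-3..1]=01110 (head:   ^)
Step 4: in state B at pos -1, read 1 -> (B,1)->write 0,move L,goto A. Now: state=A, head=-2, tape[-3..1]=01010 (head:  ^)
Step 5: in state A at pos -2, read 1 -> (A,1)->write 0,move R,goto C. Now: state=C, head=-1, tape[-3..1]=00010 (head:   ^)
Step 6: in state C at pos -1, read 0 -> (C,0)->write 1,move R,goto B. Now: state=B, head=0, tape[-3..1]=00110 (head:    ^)
Step 7: in state B at pos 0, read 1 -> (B,1)->write 0,move L,goto A. Now: state=A, head=-1, tape[-3..1]=00100 (head:   ^)
Step 8: in state A at pos -1, read 1 -> (A,1)->write 0,move R,goto C. Now: state=C, head=0, tape[-3..1]=00000 (head:    ^)
Step 9: in state C at pos 0, read 0 -> (C,0)->write 1,move R,goto B. Now: state=B, head=1, tape[-3..2]=000100 (head:     ^)
Step 10: in state B at pos 1, read 0 -> (B,0)->write 1,move L,goto C. Now: state=C, head=0, tape[-3..2]=000110 (head:    ^)
Step 11: in state C at pos 0, read 1 -> (C,1)->write 1,move L,goto H. Now: state=H, head=-1, tape[-3..2]=000110 (head:   ^)
State H reached at step 11; 11 <= 16 -> yes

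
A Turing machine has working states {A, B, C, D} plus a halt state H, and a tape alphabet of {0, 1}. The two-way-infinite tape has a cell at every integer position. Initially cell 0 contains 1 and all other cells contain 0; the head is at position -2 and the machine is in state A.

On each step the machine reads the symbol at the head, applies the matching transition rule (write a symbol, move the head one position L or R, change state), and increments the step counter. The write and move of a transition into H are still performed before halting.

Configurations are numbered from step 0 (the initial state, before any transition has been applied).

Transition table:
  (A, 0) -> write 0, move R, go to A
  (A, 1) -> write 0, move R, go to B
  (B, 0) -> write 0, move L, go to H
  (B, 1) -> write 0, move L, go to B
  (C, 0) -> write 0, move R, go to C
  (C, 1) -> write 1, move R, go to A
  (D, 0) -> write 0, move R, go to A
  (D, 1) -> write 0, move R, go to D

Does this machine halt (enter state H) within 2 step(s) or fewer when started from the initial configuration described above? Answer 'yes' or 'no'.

Answer: no

Derivation:
Step 1: in state A at pos -2, read 0 -> (A,0)->write 0,move R,goto A. Now: state=A, head=-1, tape[-3..1]=00010 (head:   ^)
Step 2: in state A at pos -1, read 0 -> (A,0)->write 0,move R,goto A. Now: state=A, head=0, tape[-3..1]=00010 (head:    ^)
After 2 step(s): state = A (not H) -> not halted within 2 -> no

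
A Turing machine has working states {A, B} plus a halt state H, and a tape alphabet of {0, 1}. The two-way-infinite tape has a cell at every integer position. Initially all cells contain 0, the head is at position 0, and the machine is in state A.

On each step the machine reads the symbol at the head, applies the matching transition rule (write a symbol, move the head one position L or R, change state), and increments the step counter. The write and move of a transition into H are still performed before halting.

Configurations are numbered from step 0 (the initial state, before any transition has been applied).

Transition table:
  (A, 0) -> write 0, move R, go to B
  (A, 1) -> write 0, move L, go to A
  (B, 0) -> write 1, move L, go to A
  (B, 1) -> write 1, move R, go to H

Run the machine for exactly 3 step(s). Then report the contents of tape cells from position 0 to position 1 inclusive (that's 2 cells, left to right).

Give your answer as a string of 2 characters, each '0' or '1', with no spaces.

Answer: 01

Derivation:
Step 1: in state A at pos 0, read 0 -> (A,0)->write 0,move R,goto B. Now: state=B, head=1, tape[-1..2]=0000 (head:   ^)
Step 2: in state B at pos 1, read 0 -> (B,0)->write 1,move L,goto A. Now: state=A, head=0, tape[-1..2]=0010 (head:  ^)
Step 3: in state A at pos 0, read 0 -> (A,0)->write 0,move R,goto B. Now: state=B, head=1, tape[-1..2]=0010 (head:   ^)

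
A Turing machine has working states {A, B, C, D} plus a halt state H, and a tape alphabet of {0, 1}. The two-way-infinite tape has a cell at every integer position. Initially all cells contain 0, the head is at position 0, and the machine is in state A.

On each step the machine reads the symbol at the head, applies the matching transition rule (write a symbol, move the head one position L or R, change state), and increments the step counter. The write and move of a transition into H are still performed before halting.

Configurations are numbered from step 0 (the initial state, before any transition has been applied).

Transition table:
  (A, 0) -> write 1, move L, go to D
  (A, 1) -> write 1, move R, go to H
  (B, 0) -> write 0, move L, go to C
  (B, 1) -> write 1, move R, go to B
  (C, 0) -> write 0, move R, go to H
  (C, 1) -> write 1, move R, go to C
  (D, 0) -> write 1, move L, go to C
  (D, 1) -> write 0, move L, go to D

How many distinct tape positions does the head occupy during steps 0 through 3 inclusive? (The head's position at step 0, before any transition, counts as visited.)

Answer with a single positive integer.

Answer: 3

Derivation:
Step 1: in state A at pos 0, read 0 -> (A,0)->write 1,move L,goto D. Now: state=D, head=-1, tape[-2..1]=0010 (head:  ^)
Step 2: in state D at pos -1, read 0 -> (D,0)->write 1,move L,goto C. Now: state=C, head=-2, tape[-3..1]=00110 (head:  ^)
Step 3: in state C at pos -2, read 0 -> (C,0)->write 0,move R,goto H. Now: state=H, head=-1, tape[-3..1]=00110 (head:   ^)
Head positions at steps 0..3: starting at 0, distinct positions visited = {-2, -1, 0} -> 3 position(s)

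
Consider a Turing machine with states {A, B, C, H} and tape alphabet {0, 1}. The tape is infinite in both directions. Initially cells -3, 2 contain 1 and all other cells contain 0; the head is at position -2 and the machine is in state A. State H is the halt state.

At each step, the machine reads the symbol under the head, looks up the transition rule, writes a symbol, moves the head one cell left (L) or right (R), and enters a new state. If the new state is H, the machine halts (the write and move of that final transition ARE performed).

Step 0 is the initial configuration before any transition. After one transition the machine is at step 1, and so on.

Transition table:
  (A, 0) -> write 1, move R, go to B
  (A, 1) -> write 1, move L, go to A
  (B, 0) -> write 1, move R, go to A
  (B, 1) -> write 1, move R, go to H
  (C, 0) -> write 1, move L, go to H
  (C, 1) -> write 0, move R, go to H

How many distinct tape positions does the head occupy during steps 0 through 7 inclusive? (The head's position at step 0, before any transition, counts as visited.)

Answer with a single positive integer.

Answer: 5

Derivation:
Step 1: in state A at pos -2, read 0 -> (A,0)->write 1,move R,goto B. Now: state=B, head=-1, tape[-4..3]=01100010 (head:    ^)
Step 2: in state B at pos -1, read 0 -> (B,0)->write 1,move R,goto A. Now: state=A, head=0, tape[-4..3]=01110010 (head:     ^)
Step 3: in state A at pos 0, read 0 -> (A,0)->write 1,move R,goto B. Now: state=B, head=1, tape[-4..3]=01111010 (head:      ^)
Step 4: in state B at pos 1, read 0 -> (B,0)->write 1,move R,goto A. Now: state=A, head=2, tape[-4..3]=01111110 (head:       ^)
Step 5: in state A at pos 2, read 1 -> (A,1)->write 1,move L,goto A. Now: state=A, head=1, tape[-4..3]=01111110 (head:      ^)
Step 6: in state A at pos 1, read 1 -> (A,1)->write 1,move L,goto A. Now: state=A, head=0, tape[-4..3]=01111110 (head:     ^)
Step 7: in state A at pos 0, read 1 -> (A,1)->write 1,move L,goto A. Now: state=A, head=-1, tape[-4..3]=01111110 (head:    ^)
Head positions at steps 0..7: starting at -2, distinct positions visited = {-2, -1, 0, 1, 2} -> 5 position(s)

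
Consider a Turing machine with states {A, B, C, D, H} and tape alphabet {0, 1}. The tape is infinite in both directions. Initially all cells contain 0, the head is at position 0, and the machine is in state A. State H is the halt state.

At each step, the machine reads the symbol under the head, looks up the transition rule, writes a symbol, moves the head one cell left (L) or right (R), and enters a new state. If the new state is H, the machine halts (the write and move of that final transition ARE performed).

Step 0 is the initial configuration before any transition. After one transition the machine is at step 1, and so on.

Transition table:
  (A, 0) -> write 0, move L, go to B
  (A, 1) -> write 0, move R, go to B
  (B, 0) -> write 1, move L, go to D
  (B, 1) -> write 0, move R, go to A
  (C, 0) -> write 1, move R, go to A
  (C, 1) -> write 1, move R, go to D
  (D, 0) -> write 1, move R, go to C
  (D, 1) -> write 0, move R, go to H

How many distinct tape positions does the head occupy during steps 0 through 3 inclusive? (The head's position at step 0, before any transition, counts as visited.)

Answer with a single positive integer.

Answer: 3

Derivation:
Step 1: in state A at pos 0, read 0 -> (A,0)->write 0,move L,goto B. Now: state=B, head=-1, tape[-2..1]=0000 (head:  ^)
Step 2: in state B at pos -1, read 0 -> (B,0)->write 1,move L,goto D. Now: state=D, head=-2, tape[-3..1]=00100 (head:  ^)
Step 3: in state D at pos -2, read 0 -> (D,0)->write 1,move R,goto C. Now: state=C, head=-1, tape[-3..1]=01100 (head:   ^)
Head positions at steps 0..3: starting at 0, distinct positions visited = {-2, -1, 0} -> 3 position(s)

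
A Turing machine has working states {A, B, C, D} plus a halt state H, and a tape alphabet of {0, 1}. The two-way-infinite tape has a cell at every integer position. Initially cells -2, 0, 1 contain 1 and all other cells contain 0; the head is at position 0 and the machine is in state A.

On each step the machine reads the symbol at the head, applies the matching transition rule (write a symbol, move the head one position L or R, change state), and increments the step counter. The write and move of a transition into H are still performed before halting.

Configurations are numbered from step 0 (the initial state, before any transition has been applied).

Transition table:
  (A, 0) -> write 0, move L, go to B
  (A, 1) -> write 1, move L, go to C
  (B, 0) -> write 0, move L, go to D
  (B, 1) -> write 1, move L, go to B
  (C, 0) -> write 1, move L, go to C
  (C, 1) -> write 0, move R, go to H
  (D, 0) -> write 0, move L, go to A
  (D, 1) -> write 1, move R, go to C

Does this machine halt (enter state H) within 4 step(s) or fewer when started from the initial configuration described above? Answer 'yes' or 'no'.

Answer: yes

Derivation:
Step 1: in state A at pos 0, read 1 -> (A,1)->write 1,move L,goto C. Now: state=C, head=-1, tape[-3..2]=010110 (head:   ^)
Step 2: in state C at pos -1, read 0 -> (C,0)->write 1,move L,goto C. Now: state=C, head=-2, tape[-3..2]=011110 (head:  ^)
Step 3: in state C at pos -2, read 1 -> (C,1)->write 0,move R,goto H. Now: state=H, head=-1, tape[-3..2]=001110 (head:   ^)
State H reached at step 3; 3 <= 4 -> yes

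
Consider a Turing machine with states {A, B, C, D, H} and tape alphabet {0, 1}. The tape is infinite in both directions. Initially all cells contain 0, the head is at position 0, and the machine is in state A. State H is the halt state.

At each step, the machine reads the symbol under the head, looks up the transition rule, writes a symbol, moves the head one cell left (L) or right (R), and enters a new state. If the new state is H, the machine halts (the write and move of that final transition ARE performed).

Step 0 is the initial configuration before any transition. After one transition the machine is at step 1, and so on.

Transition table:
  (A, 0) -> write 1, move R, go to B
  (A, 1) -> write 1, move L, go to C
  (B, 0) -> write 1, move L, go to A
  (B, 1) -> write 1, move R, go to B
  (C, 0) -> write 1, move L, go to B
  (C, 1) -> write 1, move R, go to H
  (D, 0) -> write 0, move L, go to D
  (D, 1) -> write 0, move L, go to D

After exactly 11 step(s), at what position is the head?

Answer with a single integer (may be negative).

Step 1: in state A at pos 0, read 0 -> (A,0)->write 1,move R,goto B. Now: state=B, head=1, tape[-1..2]=0100 (head:   ^)
Step 2: in state B at pos 1, read 0 -> (B,0)->write 1,move L,goto A. Now: state=A, head=0, tape[-1..2]=0110 (head:  ^)
Step 3: in state A at pos 0, read 1 -> (A,1)->write 1,move L,goto C. Now: state=C, head=-1, tape[-2..2]=00110 (head:  ^)
Step 4: in state C at pos -1, read 0 -> (C,0)->write 1,move L,goto B. Now: state=B, head=-2, tape[-3..2]=001110 (head:  ^)
Step 5: in state B at pos -2, read 0 -> (B,0)->write 1,move L,goto A. Now: state=A, head=-3, tape[-4..2]=0011110 (head:  ^)
Step 6: in state A at pos -3, read 0 -> (A,0)->write 1,move R,goto B. Now: state=B, head=-2, tape[-4..2]=0111110 (head:   ^)
Step 7: in state B at pos -2, read 1 -> (B,1)->write 1,move R,goto B. Now: state=B, head=-1, tape[-4..2]=0111110 (head:    ^)
Step 8: in state B at pos -1, read 1 -> (B,1)->write 1,move R,goto B. Now: state=B, head=0, tape[-4..2]=0111110 (head:     ^)
Step 9: in state B at pos 0, read 1 -> (B,1)->write 1,move R,goto B. Now: state=B, head=1, tape[-4..2]=0111110 (head:      ^)
Step 10: in state B at pos 1, read 1 -> (B,1)->write 1,move R,goto B. Now: state=B, head=2, tape[-4..3]=01111100 (head:       ^)
Step 11: in state B at pos 2, read 0 -> (B,0)->write 1,move L,goto A. Now: state=A, head=1, tape[-4..3]=01111110 (head:      ^)

Answer: 1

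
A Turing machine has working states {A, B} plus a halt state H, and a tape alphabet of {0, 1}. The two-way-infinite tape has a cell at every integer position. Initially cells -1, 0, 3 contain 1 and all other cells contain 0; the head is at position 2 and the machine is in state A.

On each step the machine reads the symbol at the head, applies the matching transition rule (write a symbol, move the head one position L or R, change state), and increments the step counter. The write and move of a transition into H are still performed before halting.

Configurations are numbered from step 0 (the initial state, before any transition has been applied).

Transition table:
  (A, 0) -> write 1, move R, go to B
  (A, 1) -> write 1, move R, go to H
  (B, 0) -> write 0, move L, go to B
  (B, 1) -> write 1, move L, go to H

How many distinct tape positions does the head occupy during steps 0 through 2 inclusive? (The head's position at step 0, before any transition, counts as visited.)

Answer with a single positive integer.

Step 1: in state A at pos 2, read 0 -> (A,0)->write 1,move R,goto B. Now: state=B, head=3, tape[-2..4]=0110110 (head:      ^)
Step 2: in state B at pos 3, read 1 -> (B,1)->write 1,move L,goto H. Now: state=H, head=2, tape[-2..4]=0110110 (head:     ^)
Head positions at steps 0..2: starting at 2, distinct positions visited = {2, 3} -> 2 position(s)

Answer: 2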